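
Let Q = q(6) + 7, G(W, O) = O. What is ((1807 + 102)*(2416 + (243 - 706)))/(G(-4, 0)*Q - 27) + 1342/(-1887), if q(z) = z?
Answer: -86855493/629 ≈ -1.3809e+5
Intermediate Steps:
Q = 13 (Q = 6 + 7 = 13)
((1807 + 102)*(2416 + (243 - 706)))/(G(-4, 0)*Q - 27) + 1342/(-1887) = ((1807 + 102)*(2416 + (243 - 706)))/(0*13 - 27) + 1342/(-1887) = (1909*(2416 - 463))/(0 - 27) + 1342*(-1/1887) = (1909*1953)/(-27) - 1342/1887 = 3728277*(-1/27) - 1342/1887 = -414253/3 - 1342/1887 = -86855493/629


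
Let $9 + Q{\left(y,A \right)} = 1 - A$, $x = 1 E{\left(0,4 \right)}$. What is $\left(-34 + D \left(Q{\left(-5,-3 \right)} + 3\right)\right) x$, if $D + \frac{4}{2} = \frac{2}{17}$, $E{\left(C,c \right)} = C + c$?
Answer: $- \frac{2056}{17} \approx -120.94$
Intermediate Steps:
$x = 4$ ($x = 1 \left(0 + 4\right) = 1 \cdot 4 = 4$)
$Q{\left(y,A \right)} = -8 - A$ ($Q{\left(y,A \right)} = -9 - \left(-1 + A\right) = -8 - A$)
$D = - \frac{32}{17}$ ($D = -2 + \frac{2}{17} = - \frac{32}{17} \approx -1.8824$)
$\left(-34 + D \left(Q{\left(-5,-3 \right)} + 3\right)\right) x = \left(-34 - \frac{32 \left(\left(-8 - -3\right) + 3\right)}{17}\right) 4 = \left(-34 - \frac{32 \left(\left(-8 + 3\right) + 3\right)}{17}\right) 4 = \left(-34 - \frac{32 \left(-5 + 3\right)}{17}\right) 4 = \left(-34 - - \frac{64}{17}\right) 4 = \left(-34 + \frac{64}{17}\right) 4 = \left(- \frac{514}{17}\right) 4 = - \frac{2056}{17}$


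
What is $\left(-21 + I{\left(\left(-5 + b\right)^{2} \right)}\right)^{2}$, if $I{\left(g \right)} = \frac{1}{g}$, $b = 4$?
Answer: $400$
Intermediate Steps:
$\left(-21 + I{\left(\left(-5 + b\right)^{2} \right)}\right)^{2} = \left(-21 + \frac{1}{\left(-5 + 4\right)^{2}}\right)^{2} = \left(-21 + \frac{1}{\left(-1\right)^{2}}\right)^{2} = \left(-21 + 1^{-1}\right)^{2} = \left(-21 + 1\right)^{2} = \left(-20\right)^{2} = 400$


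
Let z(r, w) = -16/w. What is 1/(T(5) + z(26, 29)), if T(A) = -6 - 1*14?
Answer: -29/596 ≈ -0.048658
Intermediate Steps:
T(A) = -20 (T(A) = -6 - 14 = -20)
1/(T(5) + z(26, 29)) = 1/(-20 - 16/29) = 1/(-596/29) = -29/596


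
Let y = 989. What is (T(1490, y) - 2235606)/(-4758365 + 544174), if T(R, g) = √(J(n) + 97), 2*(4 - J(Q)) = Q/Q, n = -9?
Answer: 2235606/4214191 - √402/8428382 ≈ 0.53049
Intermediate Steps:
J(Q) = 7/2 (J(Q) = 4 - Q/(2*Q) = 4 - ½*1 = 4 - ½ = 7/2)
T(R, g) = √402/2 (T(R, g) = √(7/2 + 97) = √(201/2) = √402/2)
(T(1490, y) - 2235606)/(-4758365 + 544174) = (√402/2 - 2235606)/(-4758365 + 544174) = (-2235606 + √402/2)/(-4214191) = (-2235606 + √402/2)*(-1/4214191) = 2235606/4214191 - √402/8428382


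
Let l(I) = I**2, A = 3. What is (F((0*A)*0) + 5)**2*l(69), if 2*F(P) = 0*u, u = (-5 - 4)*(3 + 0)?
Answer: 119025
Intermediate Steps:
u = -27 (u = -9*3 = -27)
F(P) = 0 (F(P) = (0*(-27))/2 = (1/2)*0 = 0)
(F((0*A)*0) + 5)**2*l(69) = (0 + 5)**2*69**2 = 5**2*4761 = 25*4761 = 119025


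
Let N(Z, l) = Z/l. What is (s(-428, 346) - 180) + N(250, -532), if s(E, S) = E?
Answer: -161853/266 ≈ -608.47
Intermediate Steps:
(s(-428, 346) - 180) + N(250, -532) = (-428 - 180) + 250/(-532) = -608 + 250*(-1/532) = -608 - 125/266 = -161853/266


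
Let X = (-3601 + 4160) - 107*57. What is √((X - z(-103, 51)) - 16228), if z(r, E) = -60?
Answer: 18*I*√67 ≈ 147.34*I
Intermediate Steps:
X = -5540 (X = 559 - 6099 = -5540)
√((X - z(-103, 51)) - 16228) = √((-5540 - 1*(-60)) - 16228) = √((-5540 + 60) - 16228) = √(-5480 - 16228) = √(-21708) = 18*I*√67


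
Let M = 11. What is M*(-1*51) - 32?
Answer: -593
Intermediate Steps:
M*(-1*51) - 32 = 11*(-1*51) - 32 = 11*(-51) - 32 = -561 - 32 = -593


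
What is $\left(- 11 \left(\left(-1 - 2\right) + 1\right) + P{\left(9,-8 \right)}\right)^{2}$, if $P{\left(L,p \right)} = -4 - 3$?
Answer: $225$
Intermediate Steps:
$P{\left(L,p \right)} = -7$
$\left(- 11 \left(\left(-1 - 2\right) + 1\right) + P{\left(9,-8 \right)}\right)^{2} = \left(- 11 \left(\left(-1 - 2\right) + 1\right) - 7\right)^{2} = \left(- 11 \left(-3 + 1\right) - 7\right)^{2} = \left(\left(-11\right) \left(-2\right) - 7\right)^{2} = \left(22 - 7\right)^{2} = 15^{2} = 225$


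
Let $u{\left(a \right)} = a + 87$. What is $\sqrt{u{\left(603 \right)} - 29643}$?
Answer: $3 i \sqrt{3217} \approx 170.16 i$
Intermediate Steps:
$u{\left(a \right)} = 87 + a$
$\sqrt{u{\left(603 \right)} - 29643} = \sqrt{\left(87 + 603\right) - 29643} = \sqrt{690 - 29643} = \sqrt{-28953} = 3 i \sqrt{3217}$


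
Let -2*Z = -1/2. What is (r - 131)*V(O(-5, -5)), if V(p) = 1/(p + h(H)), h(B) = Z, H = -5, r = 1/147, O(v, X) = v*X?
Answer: -77024/14847 ≈ -5.1879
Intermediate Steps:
O(v, X) = X*v
r = 1/147 ≈ 0.0068027
Z = 1/4 (Z = -(-1)/(2*2) = -1/2*(-1/2) = 1/4 ≈ 0.25000)
h(B) = 1/4
V(p) = 1/(1/4 + p) (V(p) = 1/(p + 1/4) = 1/(1/4 + p))
(r - 131)*V(O(-5, -5)) = (1/147 - 131)*(4/(1 + 4*(-5*(-5)))) = -77024/(147*(1 + 4*25)) = -77024/(147*(1 + 100)) = -77024/(147*101) = -19256/147*4/101 = -77024/14847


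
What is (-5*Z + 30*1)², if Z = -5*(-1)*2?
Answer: 400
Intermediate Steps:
Z = 10 (Z = 5*2 = 10)
(-5*Z + 30*1)² = (-5*10 + 30*1)² = (-50 + 30)² = (-20)² = 400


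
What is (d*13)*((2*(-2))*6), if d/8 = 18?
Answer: -44928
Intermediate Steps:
d = 144 (d = 8*18 = 144)
(d*13)*((2*(-2))*6) = (144*13)*((2*(-2))*6) = 1872*(-4*6) = 1872*(-24) = -44928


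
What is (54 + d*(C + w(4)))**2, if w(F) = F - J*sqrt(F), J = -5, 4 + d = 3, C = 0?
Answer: 1600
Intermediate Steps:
d = -1 (d = -4 + 3 = -1)
w(F) = F + 5*sqrt(F) (w(F) = F - (-5)*sqrt(F) = F + 5*sqrt(F))
(54 + d*(C + w(4)))**2 = (54 - (0 + (4 + 5*sqrt(4))))**2 = (54 - (0 + (4 + 5*2)))**2 = (54 - (0 + (4 + 10)))**2 = (54 - (0 + 14))**2 = (54 - 1*14)**2 = (54 - 14)**2 = 40**2 = 1600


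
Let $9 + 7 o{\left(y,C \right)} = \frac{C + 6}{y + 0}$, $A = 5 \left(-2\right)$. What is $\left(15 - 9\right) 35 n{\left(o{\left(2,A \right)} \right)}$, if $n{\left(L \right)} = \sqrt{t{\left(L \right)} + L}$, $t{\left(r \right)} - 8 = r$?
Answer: $30 \sqrt{238} \approx 462.82$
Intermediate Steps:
$t{\left(r \right)} = 8 + r$
$A = -10$
$o{\left(y,C \right)} = - \frac{9}{7} + \frac{6 + C}{7 y}$ ($o{\left(y,C \right)} = - \frac{9}{7} + \frac{\left(C + 6\right) \frac{1}{y + 0}}{7} = - \frac{9}{7} + \frac{\left(6 + C\right) \frac{1}{y}}{7} = - \frac{9}{7} + \frac{\frac{1}{y} \left(6 + C\right)}{7} = - \frac{9}{7} + \frac{6 + C}{7 y}$)
$n{\left(L \right)} = \sqrt{8 + 2 L}$ ($n{\left(L \right)} = \sqrt{\left(8 + L\right) + L} = \sqrt{8 + 2 L}$)
$\left(15 - 9\right) 35 n{\left(o{\left(2,A \right)} \right)} = \left(15 - 9\right) 35 \sqrt{8 + 2 \frac{6 - 10 - 18}{7 \cdot 2}} = \left(15 - 9\right) 35 \sqrt{8 + 2 \cdot \frac{1}{7} \cdot \frac{1}{2} \left(6 - 10 - 18\right)} = 6 \cdot 35 \sqrt{8 + 2 \cdot \frac{1}{7} \cdot \frac{1}{2} \left(-22\right)} = 210 \sqrt{8 + 2 \left(- \frac{11}{7}\right)} = 210 \sqrt{8 - \frac{22}{7}} = 210 \sqrt{\frac{34}{7}} = 210 \frac{\sqrt{238}}{7} = 30 \sqrt{238}$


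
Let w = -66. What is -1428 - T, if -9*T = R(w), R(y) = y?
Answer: -4306/3 ≈ -1435.3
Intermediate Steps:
T = 22/3 (T = -1/9*(-66) = 22/3 ≈ 7.3333)
-1428 - T = -1428 - 1*22/3 = -1428 - 22/3 = -4306/3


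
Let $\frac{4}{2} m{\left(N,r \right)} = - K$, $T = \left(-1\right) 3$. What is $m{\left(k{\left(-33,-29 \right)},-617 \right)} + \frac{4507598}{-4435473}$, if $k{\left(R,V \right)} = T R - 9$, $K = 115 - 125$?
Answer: $\frac{17669767}{4435473} \approx 3.9837$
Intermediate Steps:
$K = -10$ ($K = 115 - 125 = -10$)
$T = -3$
$k{\left(R,V \right)} = -9 - 3 R$ ($k{\left(R,V \right)} = - 3 R - 9 = -9 - 3 R$)
$m{\left(N,r \right)} = 5$ ($m{\left(N,r \right)} = \frac{\left(-1\right) \left(-10\right)}{2} = \frac{1}{2} \cdot 10 = 5$)
$m{\left(k{\left(-33,-29 \right)},-617 \right)} + \frac{4507598}{-4435473} = 5 + \frac{4507598}{-4435473} = 5 + 4507598 \left(- \frac{1}{4435473}\right) = 5 - \frac{4507598}{4435473} = \frac{17669767}{4435473}$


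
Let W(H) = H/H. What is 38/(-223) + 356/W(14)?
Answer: 79350/223 ≈ 355.83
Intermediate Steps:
W(H) = 1
38/(-223) + 356/W(14) = 38/(-223) + 356/1 = 38*(-1/223) + 356*1 = -38/223 + 356 = 79350/223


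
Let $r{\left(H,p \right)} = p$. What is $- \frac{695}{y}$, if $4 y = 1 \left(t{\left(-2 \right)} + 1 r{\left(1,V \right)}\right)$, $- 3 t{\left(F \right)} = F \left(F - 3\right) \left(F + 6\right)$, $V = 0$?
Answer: $\frac{417}{2} \approx 208.5$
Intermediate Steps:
$t{\left(F \right)} = - \frac{F \left(-3 + F\right) \left(6 + F\right)}{3}$ ($t{\left(F \right)} = - \frac{F \left(F - 3\right) \left(F + 6\right)}{3} = - \frac{F \left(-3 + F\right) \left(6 + F\right)}{3}$)
$y = - \frac{10}{3}$ ($y = \frac{1 \left(\frac{1}{3} \left(-2\right) \left(18 - \left(-2\right)^{2} - -6\right) + 1 \cdot 0\right)}{4} = \frac{1 \left(\frac{1}{3} \left(-2\right) \left(18 - 4 + 6\right) + 0\right)}{4} = \frac{1 \left(\frac{1}{3} \left(-2\right) 20 + 0\right)}{4} = \frac{1 \left(- \frac{40}{3} + 0\right)}{4} = \frac{1 \left(- \frac{40}{3}\right)}{4} = \frac{1}{4} \left(- \frac{40}{3}\right) = - \frac{10}{3} \approx -3.3333$)
$- \frac{695}{y} = - \frac{695}{- \frac{10}{3}} = \left(-695\right) \left(- \frac{3}{10}\right) = \frac{417}{2}$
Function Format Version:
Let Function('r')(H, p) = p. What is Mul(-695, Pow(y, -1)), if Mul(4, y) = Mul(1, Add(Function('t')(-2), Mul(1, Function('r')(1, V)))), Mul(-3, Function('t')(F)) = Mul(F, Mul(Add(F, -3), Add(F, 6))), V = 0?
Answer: Rational(417, 2) ≈ 208.50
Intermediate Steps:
Function('t')(F) = Mul(Rational(-1, 3), F, Add(-3, F), Add(6, F)) (Function('t')(F) = Mul(Rational(-1, 3), Mul(F, Mul(Add(F, -3), Add(F, 6)))) = Mul(Rational(-1, 3), Mul(F, Mul(Add(-3, F), Add(6, F)))) = Mul(Rational(-1, 3), Mul(F, Add(-3, F), Add(6, F))) = Mul(Rational(-1, 3), F, Add(-3, F), Add(6, F)))
y = Rational(-10, 3) (y = Mul(Rational(1, 4), Mul(1, Add(Mul(Rational(1, 3), -2, Add(18, Mul(-1, Pow(-2, 2)), Mul(-3, -2))), Mul(1, 0)))) = Mul(Rational(1, 4), Mul(1, Add(Mul(Rational(1, 3), -2, Add(18, Mul(-1, 4), 6)), 0))) = Mul(Rational(1, 4), Mul(1, Add(Mul(Rational(1, 3), -2, Add(18, -4, 6)), 0))) = Mul(Rational(1, 4), Mul(1, Add(Mul(Rational(1, 3), -2, 20), 0))) = Mul(Rational(1, 4), Mul(1, Add(Rational(-40, 3), 0))) = Mul(Rational(1, 4), Mul(1, Rational(-40, 3))) = Mul(Rational(1, 4), Rational(-40, 3)) = Rational(-10, 3) ≈ -3.3333)
Mul(-695, Pow(y, -1)) = Mul(-695, Pow(Rational(-10, 3), -1)) = Mul(-695, Rational(-3, 10)) = Rational(417, 2)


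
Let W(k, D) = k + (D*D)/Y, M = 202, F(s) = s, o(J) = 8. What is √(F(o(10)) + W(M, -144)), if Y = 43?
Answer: 11*√10578/43 ≈ 26.310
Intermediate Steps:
W(k, D) = k + D²/43 (W(k, D) = k + (D*D)/43 = k + D²*(1/43) = k + D²/43)
√(F(o(10)) + W(M, -144)) = √(8 + (202 + (1/43)*(-144)²)) = √(8 + (202 + (1/43)*20736)) = √(8 + (202 + 20736/43)) = √(8 + 29422/43) = √(29766/43) = 11*√10578/43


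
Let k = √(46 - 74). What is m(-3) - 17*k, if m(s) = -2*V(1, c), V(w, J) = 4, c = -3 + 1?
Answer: -8 - 34*I*√7 ≈ -8.0 - 89.956*I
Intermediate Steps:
c = -2
m(s) = -8 (m(s) = -2*4 = -8)
k = 2*I*√7 (k = √(-28) = 2*I*√7 ≈ 5.2915*I)
m(-3) - 17*k = -8 - 34*I*√7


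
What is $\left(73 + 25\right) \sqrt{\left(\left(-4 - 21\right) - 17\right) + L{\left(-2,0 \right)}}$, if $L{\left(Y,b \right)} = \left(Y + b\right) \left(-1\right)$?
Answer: $196 i \sqrt{10} \approx 619.81 i$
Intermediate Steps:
$L{\left(Y,b \right)} = - Y - b$
$\left(73 + 25\right) \sqrt{\left(\left(-4 - 21\right) - 17\right) + L{\left(-2,0 \right)}} = \left(73 + 25\right) \sqrt{\left(\left(-4 - 21\right) - 17\right) - -2} = 98 \sqrt{\left(-25 - 17\right) + \left(2 + 0\right)} = 98 \sqrt{-42 + 2} = 98 \sqrt{-40} = 98 \cdot 2 i \sqrt{10} = 196 i \sqrt{10}$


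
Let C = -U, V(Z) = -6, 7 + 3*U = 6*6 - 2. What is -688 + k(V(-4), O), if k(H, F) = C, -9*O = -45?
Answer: -697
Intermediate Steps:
O = 5 (O = -1/9*(-45) = 5)
U = 9 (U = -7/3 + (6*6 - 2)/3 = -7/3 + (36 - 2)/3 = -7/3 + (1/3)*34 = -7/3 + 34/3 = 9)
C = -9 (C = -1*9 = -9)
k(H, F) = -9
-688 + k(V(-4), O) = -688 - 9 = -697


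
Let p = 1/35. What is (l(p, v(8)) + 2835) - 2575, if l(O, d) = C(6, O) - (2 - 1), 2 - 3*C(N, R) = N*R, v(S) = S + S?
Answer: 27259/105 ≈ 259.61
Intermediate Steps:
v(S) = 2*S
C(N, R) = 2/3 - N*R/3
p = 1/35 ≈ 0.028571
l(O, d) = -1/3 - 2*O (l(O, d) = (2/3 - 1/3*6*O) - (2 - 1) = (2/3 - 2*O) - 1*1 = (2/3 - 2*O) - 1 = -1/3 - 2*O)
(l(p, v(8)) + 2835) - 2575 = ((-1/3 - 2*1/35) + 2835) - 2575 = ((-1/3 - 2/35) + 2835) - 2575 = (-41/105 + 2835) - 2575 = 297634/105 - 2575 = 27259/105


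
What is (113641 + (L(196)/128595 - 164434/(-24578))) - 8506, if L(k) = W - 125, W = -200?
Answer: 33231165002023/316060791 ≈ 1.0514e+5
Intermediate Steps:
L(k) = -325 (L(k) = -200 - 125 = -325)
(113641 + (L(196)/128595 - 164434/(-24578))) - 8506 = (113641 + (-325/128595 - 164434/(-24578))) - 8506 = (113641 + (-325*1/128595 - 164434*(-1/24578))) - 8506 = (113641 + (-65/25719 + 82217/12289)) - 8506 = (113641 + 2113740238/316060791) - 8506 = 35919578090269/316060791 - 8506 = 33231165002023/316060791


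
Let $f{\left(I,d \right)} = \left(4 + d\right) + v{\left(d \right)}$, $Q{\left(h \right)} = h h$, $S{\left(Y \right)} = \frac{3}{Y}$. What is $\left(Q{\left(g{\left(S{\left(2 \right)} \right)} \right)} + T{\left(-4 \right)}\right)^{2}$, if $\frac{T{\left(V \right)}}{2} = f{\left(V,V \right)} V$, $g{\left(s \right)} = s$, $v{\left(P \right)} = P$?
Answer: $\frac{18769}{16} \approx 1173.1$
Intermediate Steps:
$Q{\left(h \right)} = h^{2}$
$f{\left(I,d \right)} = 4 + 2 d$ ($f{\left(I,d \right)} = \left(4 + d\right) + d = 4 + 2 d$)
$T{\left(V \right)} = 2 V \left(4 + 2 V\right)$ ($T{\left(V \right)} = 2 \left(4 + 2 V\right) V = 2 V \left(4 + 2 V\right)$)
$\left(Q{\left(g{\left(S{\left(2 \right)} \right)} \right)} + T{\left(-4 \right)}\right)^{2} = \left(\left(\frac{3}{2}\right)^{2} + 4 \left(-4\right) \left(2 - 4\right)\right)^{2} = \left(\left(3 \cdot \frac{1}{2}\right)^{2} + 4 \left(-4\right) \left(-2\right)\right)^{2} = \left(\left(\frac{3}{2}\right)^{2} + 32\right)^{2} = \left(\frac{9}{4} + 32\right)^{2} = \left(\frac{137}{4}\right)^{2} = \frac{18769}{16}$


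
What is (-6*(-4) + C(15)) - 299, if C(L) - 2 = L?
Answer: -258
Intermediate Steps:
C(L) = 2 + L
(-6*(-4) + C(15)) - 299 = (-6*(-4) + (2 + 15)) - 299 = (24 + 17) - 299 = 41 - 299 = -258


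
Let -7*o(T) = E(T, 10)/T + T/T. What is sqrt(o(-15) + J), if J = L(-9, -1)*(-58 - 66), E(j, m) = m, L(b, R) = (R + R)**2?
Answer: I*sqrt(218757)/21 ≈ 22.272*I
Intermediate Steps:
L(b, R) = 4*R**2 (L(b, R) = (2*R)**2 = 4*R**2)
J = -496 (J = (4*(-1)**2)*(-58 - 66) = (4*1)*(-124) = 4*(-124) = -496)
o(T) = -1/7 - 10/(7*T) (o(T) = -(10/T + T/T)/7 = -(10/T + 1)/7 = -(1 + 10/T)/7 = -1/7 - 10/(7*T))
sqrt(o(-15) + J) = sqrt((1/7)*(-10 - 1*(-15))/(-15) - 496) = sqrt((1/7)*(-1/15)*(-10 + 15) - 496) = sqrt((1/7)*(-1/15)*5 - 496) = sqrt(-1/21 - 496) = sqrt(-10417/21) = I*sqrt(218757)/21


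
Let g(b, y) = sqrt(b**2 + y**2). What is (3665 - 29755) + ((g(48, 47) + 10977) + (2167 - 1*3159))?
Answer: -16105 + sqrt(4513) ≈ -16038.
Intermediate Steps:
(3665 - 29755) + ((g(48, 47) + 10977) + (2167 - 1*3159)) = (3665 - 29755) + ((sqrt(48**2 + 47**2) + 10977) + (2167 - 1*3159)) = -26090 + ((sqrt(2304 + 2209) + 10977) + (2167 - 3159)) = -26090 + ((sqrt(4513) + 10977) - 992) = -26090 + ((10977 + sqrt(4513)) - 992) = -26090 + (9985 + sqrt(4513)) = -16105 + sqrt(4513)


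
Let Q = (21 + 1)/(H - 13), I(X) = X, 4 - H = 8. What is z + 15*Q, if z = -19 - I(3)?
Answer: -704/17 ≈ -41.412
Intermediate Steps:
H = -4 (H = 4 - 1*8 = 4 - 8 = -4)
z = -22 (z = -19 - 1*3 = -19 - 3 = -22)
Q = -22/17 (Q = (21 + 1)/(-4 - 13) = 22/(-17) = 22*(-1/17) = -22/17 ≈ -1.2941)
z + 15*Q = -22 + 15*(-22/17) = -22 - 330/17 = -704/17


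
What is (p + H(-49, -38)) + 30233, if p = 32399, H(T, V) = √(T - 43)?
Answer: 62632 + 2*I*√23 ≈ 62632.0 + 9.5917*I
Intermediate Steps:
H(T, V) = √(-43 + T)
(p + H(-49, -38)) + 30233 = (32399 + √(-43 - 49)) + 30233 = (32399 + √(-92)) + 30233 = (32399 + 2*I*√23) + 30233 = 62632 + 2*I*√23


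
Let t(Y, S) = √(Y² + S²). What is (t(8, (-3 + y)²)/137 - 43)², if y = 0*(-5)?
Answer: (5891 - √145)²/18769 ≈ 1841.4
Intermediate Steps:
y = 0
t(Y, S) = √(S² + Y²)
(t(8, (-3 + y)²)/137 - 43)² = (√(((-3 + 0)²)² + 8²)/137 - 43)² = (√(((-3)²)² + 64)*(1/137) - 43)² = (√(9² + 64)*(1/137) - 43)² = (√(81 + 64)*(1/137) - 43)² = (√145*(1/137) - 43)² = (√145/137 - 43)² = (-43 + √145/137)²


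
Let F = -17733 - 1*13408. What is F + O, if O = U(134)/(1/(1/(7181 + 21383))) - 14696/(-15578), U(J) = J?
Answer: -3464097164219/111242498 ≈ -31140.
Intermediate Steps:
F = -31141 (F = -17733 - 13408 = -31141)
O = 105465999/111242498 (O = 134/(1/(1/(7181 + 21383))) - 14696/(-15578) = 134/(1/(1/28564)) - 14696*(-1/15578) = 134/(1/(1/28564)) + 7348/7789 = 134/28564 + 7348/7789 = 134*(1/28564) + 7348/7789 = 67/14282 + 7348/7789 = 105465999/111242498 ≈ 0.94807)
F + O = -31141 + 105465999/111242498 = -3464097164219/111242498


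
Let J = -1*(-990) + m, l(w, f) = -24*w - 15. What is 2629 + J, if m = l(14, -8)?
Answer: 3268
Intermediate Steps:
l(w, f) = -15 - 24*w
m = -351 (m = -15 - 24*14 = -15 - 336 = -351)
J = 639 (J = -1*(-990) - 351 = 990 - 351 = 639)
2629 + J = 2629 + 639 = 3268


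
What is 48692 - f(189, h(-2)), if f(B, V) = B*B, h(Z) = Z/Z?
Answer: 12971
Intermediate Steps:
h(Z) = 1
f(B, V) = B**2
48692 - f(189, h(-2)) = 48692 - 1*189**2 = 48692 - 1*35721 = 48692 - 35721 = 12971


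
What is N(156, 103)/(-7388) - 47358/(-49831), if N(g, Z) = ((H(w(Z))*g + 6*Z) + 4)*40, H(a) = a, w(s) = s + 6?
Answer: -8695741834/92037857 ≈ -94.480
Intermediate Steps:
w(s) = 6 + s
N(g, Z) = 160 + 240*Z + 40*g*(6 + Z) (N(g, Z) = (((6 + Z)*g + 6*Z) + 4)*40 = ((g*(6 + Z) + 6*Z) + 4)*40 = ((6*Z + g*(6 + Z)) + 4)*40 = (4 + 6*Z + g*(6 + Z))*40 = 160 + 240*Z + 40*g*(6 + Z))
N(156, 103)/(-7388) - 47358/(-49831) = (160 + 240*103 + 40*156*(6 + 103))/(-7388) - 47358/(-49831) = (160 + 24720 + 40*156*109)*(-1/7388) - 47358*(-1/49831) = (160 + 24720 + 680160)*(-1/7388) + 47358/49831 = 705040*(-1/7388) + 47358/49831 = -176260/1847 + 47358/49831 = -8695741834/92037857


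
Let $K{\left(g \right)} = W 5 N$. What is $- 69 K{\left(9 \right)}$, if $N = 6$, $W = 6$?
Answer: $-12420$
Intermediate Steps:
$K{\left(g \right)} = 180$ ($K{\left(g \right)} = 6 \cdot 5 \cdot 6 = 30 \cdot 6 = 180$)
$- 69 K{\left(9 \right)} = \left(-69\right) 180 = -12420$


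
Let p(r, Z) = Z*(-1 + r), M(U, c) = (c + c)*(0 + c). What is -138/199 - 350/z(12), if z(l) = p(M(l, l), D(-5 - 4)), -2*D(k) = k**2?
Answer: -438398/660879 ≈ -0.66336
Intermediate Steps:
M(U, c) = 2*c**2 (M(U, c) = (2*c)*c = 2*c**2)
D(k) = -k**2/2
z(l) = 81/2 - 81*l**2 (z(l) = (-(-5 - 4)**2/2)*(-1 + 2*l**2) = (-1/2*(-9)**2)*(-1 + 2*l**2) = (-1/2*81)*(-1 + 2*l**2) = -81*(-1 + 2*l**2)/2 = 81/2 - 81*l**2)
-138/199 - 350/z(12) = -138/199 - 350/(81/2 - 81*12**2) = -138*1/199 - 350/(81/2 - 81*144) = -138/199 - 350/(81/2 - 11664) = -138/199 - 350/(-23247/2) = -138/199 - 350*(-2/23247) = -138/199 + 100/3321 = -438398/660879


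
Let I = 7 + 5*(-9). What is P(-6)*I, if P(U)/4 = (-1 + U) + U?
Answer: 1976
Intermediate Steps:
P(U) = -4 + 8*U (P(U) = 4*((-1 + U) + U) = 4*(-1 + 2*U) = -4 + 8*U)
I = -38 (I = 7 - 45 = -38)
P(-6)*I = (-4 + 8*(-6))*(-38) = (-4 - 48)*(-38) = -52*(-38) = 1976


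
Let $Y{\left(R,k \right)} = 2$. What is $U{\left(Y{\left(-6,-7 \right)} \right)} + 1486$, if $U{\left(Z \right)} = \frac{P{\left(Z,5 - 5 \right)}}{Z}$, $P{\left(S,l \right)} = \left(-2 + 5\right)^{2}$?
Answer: $\frac{2981}{2} \approx 1490.5$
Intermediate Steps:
$P{\left(S,l \right)} = 9$ ($P{\left(S,l \right)} = 3^{2} = 9$)
$U{\left(Z \right)} = \frac{9}{Z}$
$U{\left(Y{\left(-6,-7 \right)} \right)} + 1486 = \frac{9}{2} + 1486 = \frac{2981}{2}$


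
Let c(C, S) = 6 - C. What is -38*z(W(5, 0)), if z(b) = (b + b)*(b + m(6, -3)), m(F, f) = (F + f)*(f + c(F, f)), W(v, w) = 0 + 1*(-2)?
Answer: -1672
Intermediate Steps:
W(v, w) = -2 (W(v, w) = 0 - 2 = -2)
m(F, f) = (F + f)*(6 + f - F) (m(F, f) = (F + f)*(f + (6 - F)) = (F + f)*(6 + f - F))
z(b) = 2*b*(-9 + b) (z(b) = (b + b)*(b + ((-3)² - 1*6² + 6*6 + 6*(-3))) = (2*b)*(b + (9 - 1*36 + 36 - 18)) = (2*b)*(b + (9 - 36 + 36 - 18)) = (2*b)*(b - 9) = (2*b)*(-9 + b) = 2*b*(-9 + b))
-38*z(W(5, 0)) = -76*(-2)*(-9 - 2) = -76*(-2)*(-11) = -38*44 = -1672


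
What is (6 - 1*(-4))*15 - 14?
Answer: 136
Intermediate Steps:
(6 - 1*(-4))*15 - 14 = (6 + 4)*15 - 14 = 10*15 - 14 = 150 - 14 = 136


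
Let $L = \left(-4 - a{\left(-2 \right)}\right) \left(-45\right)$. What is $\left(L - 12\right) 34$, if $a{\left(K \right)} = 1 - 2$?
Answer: $4182$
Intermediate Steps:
$a{\left(K \right)} = -1$ ($a{\left(K \right)} = 1 - 2 = -1$)
$L = 135$ ($L = \left(-4 - -1\right) \left(-45\right) = \left(-4 + 1\right) \left(-45\right) = \left(-3\right) \left(-45\right) = 135$)
$\left(L - 12\right) 34 = \left(135 - 12\right) 34 = 123 \cdot 34 = 4182$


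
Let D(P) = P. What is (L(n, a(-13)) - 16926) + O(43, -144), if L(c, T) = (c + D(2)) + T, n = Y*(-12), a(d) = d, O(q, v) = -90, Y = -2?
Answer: -17003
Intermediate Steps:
n = 24 (n = -2*(-12) = 24)
L(c, T) = 2 + T + c (L(c, T) = (c + 2) + T = (2 + c) + T = 2 + T + c)
(L(n, a(-13)) - 16926) + O(43, -144) = ((2 - 13 + 24) - 16926) - 90 = (13 - 16926) - 90 = -16913 - 90 = -17003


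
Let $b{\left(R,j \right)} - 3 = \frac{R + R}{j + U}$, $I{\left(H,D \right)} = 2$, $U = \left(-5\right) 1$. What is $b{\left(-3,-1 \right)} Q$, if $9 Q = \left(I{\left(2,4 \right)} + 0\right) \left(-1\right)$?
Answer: $- \frac{8}{9} \approx -0.88889$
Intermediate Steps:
$U = -5$
$b{\left(R,j \right)} = 3 + \frac{2 R}{-5 + j}$ ($b{\left(R,j \right)} = 3 + \frac{R + R}{j - 5} = 3 + \frac{2 R}{-5 + j}$)
$Q = - \frac{2}{9}$ ($Q = \frac{\left(2 + 0\right) \left(-1\right)}{9} = \frac{2 \left(-1\right)}{9} = \frac{1}{9} \left(-2\right) = - \frac{2}{9} \approx -0.22222$)
$b{\left(-3,-1 \right)} Q = \frac{-15 + 2 \left(-3\right) + 3 \left(-1\right)}{-5 - 1} \left(- \frac{2}{9}\right) = \frac{-15 - 6 - 3}{-6} \left(- \frac{2}{9}\right) = \left(- \frac{1}{6}\right) \left(-24\right) \left(- \frac{2}{9}\right) = 4 \left(- \frac{2}{9}\right) = - \frac{8}{9}$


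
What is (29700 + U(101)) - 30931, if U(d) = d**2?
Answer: 8970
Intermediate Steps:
(29700 + U(101)) - 30931 = (29700 + 101**2) - 30931 = (29700 + 10201) - 30931 = 39901 - 30931 = 8970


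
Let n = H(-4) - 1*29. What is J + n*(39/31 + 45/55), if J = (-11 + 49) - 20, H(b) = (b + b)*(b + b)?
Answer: 30918/341 ≈ 90.669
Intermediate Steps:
H(b) = 4*b² (H(b) = (2*b)*(2*b) = 4*b²)
n = 35 (n = 4*(-4)² - 1*29 = 4*16 - 29 = 64 - 29 = 35)
J = 18 (J = 38 - 20 = 18)
J + n*(39/31 + 45/55) = 18 + 35*(39/31 + 45/55) = 18 + 35*(39*(1/31) + 45*(1/55)) = 18 + 35*(39/31 + 9/11) = 18 + 35*(708/341) = 18 + 24780/341 = 30918/341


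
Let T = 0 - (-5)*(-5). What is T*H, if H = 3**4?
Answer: -2025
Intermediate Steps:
T = -25 (T = 0 - 1*25 = 0 - 25 = -25)
H = 81
T*H = -25*81 = -2025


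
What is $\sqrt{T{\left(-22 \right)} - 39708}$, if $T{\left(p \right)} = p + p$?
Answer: $2 i \sqrt{9938} \approx 199.38 i$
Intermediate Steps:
$T{\left(p \right)} = 2 p$
$\sqrt{T{\left(-22 \right)} - 39708} = \sqrt{2 \left(-22\right) - 39708} = \sqrt{-44 - 39708} = \sqrt{-39752} = 2 i \sqrt{9938}$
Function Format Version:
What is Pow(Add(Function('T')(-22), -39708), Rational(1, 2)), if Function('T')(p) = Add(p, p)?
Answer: Mul(2, I, Pow(9938, Rational(1, 2))) ≈ Mul(199.38, I)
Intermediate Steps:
Function('T')(p) = Mul(2, p)
Pow(Add(Function('T')(-22), -39708), Rational(1, 2)) = Pow(Add(Mul(2, -22), -39708), Rational(1, 2)) = Pow(Add(-44, -39708), Rational(1, 2)) = Pow(-39752, Rational(1, 2)) = Mul(2, I, Pow(9938, Rational(1, 2)))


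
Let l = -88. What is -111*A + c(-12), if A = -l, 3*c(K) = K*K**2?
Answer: -10344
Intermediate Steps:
c(K) = K**3/3 (c(K) = (K*K**2)/3 = K**3/3)
A = 88 (A = -1*(-88) = 88)
-111*A + c(-12) = -111*88 + (1/3)*(-12)**3 = -9768 + (1/3)*(-1728) = -9768 - 576 = -10344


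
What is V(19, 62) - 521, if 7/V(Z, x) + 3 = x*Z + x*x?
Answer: -373556/717 ≈ -521.00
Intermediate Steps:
V(Z, x) = 7/(-3 + x² + Z*x) (V(Z, x) = 7/(-3 + (x*Z + x*x)) = 7/(-3 + (Z*x + x²)) = 7/(-3 + (x² + Z*x)) = 7/(-3 + x² + Z*x))
V(19, 62) - 521 = 7/(-3 + 62² + 19*62) - 521 = 7/(-3 + 3844 + 1178) - 521 = 7/5019 - 521 = 7*(1/5019) - 521 = 1/717 - 521 = -373556/717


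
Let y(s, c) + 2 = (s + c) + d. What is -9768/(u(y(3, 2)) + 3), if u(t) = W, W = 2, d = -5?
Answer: -9768/5 ≈ -1953.6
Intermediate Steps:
y(s, c) = -7 + c + s (y(s, c) = -2 + ((s + c) - 5) = -2 + ((c + s) - 5) = -2 + (-5 + c + s) = -7 + c + s)
u(t) = 2
-9768/(u(y(3, 2)) + 3) = -9768/(2 + 3) = -9768/5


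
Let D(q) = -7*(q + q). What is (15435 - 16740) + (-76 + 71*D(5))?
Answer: -6351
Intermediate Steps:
D(q) = -14*q
(15435 - 16740) + (-76 + 71*D(5)) = (15435 - 16740) + (-76 + 71*(-14*5)) = -1305 + (-76 + 71*(-70)) = -1305 + (-76 - 4970) = -1305 - 5046 = -6351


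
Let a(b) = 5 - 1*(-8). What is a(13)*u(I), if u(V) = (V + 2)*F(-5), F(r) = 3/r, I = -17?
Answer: 117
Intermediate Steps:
u(V) = -6/5 - 3*V/5 (u(V) = (V + 2)*(3/(-5)) = (2 + V)*(3*(-⅕)) = (2 + V)*(-⅗) = -6/5 - 3*V/5)
a(b) = 13 (a(b) = 5 + 8 = 13)
a(13)*u(I) = 13*(-6/5 - ⅗*(-17)) = 13*(-6/5 + 51/5) = 13*9 = 117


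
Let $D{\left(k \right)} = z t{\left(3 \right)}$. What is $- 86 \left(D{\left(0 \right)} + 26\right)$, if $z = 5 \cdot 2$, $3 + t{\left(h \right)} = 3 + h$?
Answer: $-4816$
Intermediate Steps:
$t{\left(h \right)} = h$ ($t{\left(h \right)} = -3 + \left(3 + h\right) = h$)
$z = 10$
$D{\left(k \right)} = 30$ ($D{\left(k \right)} = 10 \cdot 3 = 30$)
$- 86 \left(D{\left(0 \right)} + 26\right) = - 86 \left(30 + 26\right) = \left(-86\right) 56 = -4816$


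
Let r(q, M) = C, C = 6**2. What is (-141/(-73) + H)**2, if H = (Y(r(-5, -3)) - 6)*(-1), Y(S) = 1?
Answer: 256036/5329 ≈ 48.046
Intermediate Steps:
C = 36
r(q, M) = 36
H = 5 (H = (1 - 6)*(-1) = -5*(-1) = 5)
(-141/(-73) + H)**2 = (-141/(-73) + 5)**2 = (-141*(-1/73) + 5)**2 = (141/73 + 5)**2 = (506/73)**2 = 256036/5329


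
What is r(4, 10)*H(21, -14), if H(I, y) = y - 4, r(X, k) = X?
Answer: -72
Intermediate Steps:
H(I, y) = -4 + y
r(4, 10)*H(21, -14) = 4*(-4 - 14) = 4*(-18) = -72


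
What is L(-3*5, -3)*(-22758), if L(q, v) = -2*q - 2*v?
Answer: -819288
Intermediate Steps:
L(-3*5, -3)*(-22758) = (-(-6)*5 - 2*(-3))*(-22758) = (-2*(-15) + 6)*(-22758) = (30 + 6)*(-22758) = 36*(-22758) = -819288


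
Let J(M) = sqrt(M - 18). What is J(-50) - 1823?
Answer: -1823 + 2*I*sqrt(17) ≈ -1823.0 + 8.2462*I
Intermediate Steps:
J(M) = sqrt(-18 + M)
J(-50) - 1823 = sqrt(-18 - 50) - 1823 = sqrt(-68) - 1823 = 2*I*sqrt(17) - 1823 = -1823 + 2*I*sqrt(17)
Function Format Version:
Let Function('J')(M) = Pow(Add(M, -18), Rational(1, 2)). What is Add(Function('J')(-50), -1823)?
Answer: Add(-1823, Mul(2, I, Pow(17, Rational(1, 2)))) ≈ Add(-1823.0, Mul(8.2462, I))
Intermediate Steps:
Function('J')(M) = Pow(Add(-18, M), Rational(1, 2))
Add(Function('J')(-50), -1823) = Add(Pow(Add(-18, -50), Rational(1, 2)), -1823) = Add(Pow(-68, Rational(1, 2)), -1823) = Add(Mul(2, I, Pow(17, Rational(1, 2))), -1823) = Add(-1823, Mul(2, I, Pow(17, Rational(1, 2))))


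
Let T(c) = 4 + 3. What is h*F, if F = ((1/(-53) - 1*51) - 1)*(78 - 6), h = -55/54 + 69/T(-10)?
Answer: -12281516/371 ≈ -33104.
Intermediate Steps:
T(c) = 7
h = 3341/378 (h = -55/54 + 69/7 = 3341/378 ≈ 8.8386)
F = -198504/53 (F = ((-1/53 - 51) - 1)*72 = (-2704/53 - 1)*72 = -2757/53*72 = -198504/53 ≈ -3745.4)
h*F = (3341/378)*(-198504/53) = -12281516/371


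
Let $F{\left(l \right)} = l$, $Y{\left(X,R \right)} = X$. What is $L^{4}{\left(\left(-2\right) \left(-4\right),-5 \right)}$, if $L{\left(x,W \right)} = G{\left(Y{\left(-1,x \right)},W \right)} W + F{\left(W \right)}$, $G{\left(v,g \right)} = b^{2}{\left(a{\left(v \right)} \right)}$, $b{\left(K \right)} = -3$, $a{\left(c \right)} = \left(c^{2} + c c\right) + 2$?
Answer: $6250000$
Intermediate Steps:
$a{\left(c \right)} = 2 + 2 c^{2}$ ($a{\left(c \right)} = \left(c^{2} + c^{2}\right) + 2 = 2 c^{2} + 2 = 2 + 2 c^{2}$)
$G{\left(v,g \right)} = 9$ ($G{\left(v,g \right)} = \left(-3\right)^{2} = 9$)
$L{\left(x,W \right)} = 10 W$ ($L{\left(x,W \right)} = 9 W + W = 10 W$)
$L^{4}{\left(\left(-2\right) \left(-4\right),-5 \right)} = \left(10 \left(-5\right)\right)^{4} = \left(-50\right)^{4} = 6250000$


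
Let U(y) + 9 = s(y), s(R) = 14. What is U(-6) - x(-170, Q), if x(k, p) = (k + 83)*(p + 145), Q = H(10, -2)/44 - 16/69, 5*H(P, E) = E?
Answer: 31875559/2530 ≈ 12599.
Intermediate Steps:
U(y) = 5 (U(y) = -9 + 14 = 5)
H(P, E) = E/5
Q = -1829/7590 (Q = ((⅕)*(-2))/44 - 16/69 = -⅖*1/44 - 16*1/69 = -1/110 - 16/69 = -1829/7590 ≈ -0.24097)
x(k, p) = (83 + k)*(145 + p)
U(-6) - x(-170, Q) = 5 - (12035 + 83*(-1829/7590) + 145*(-170) - 170*(-1829/7590)) = 5 - (12035 - 151807/7590 - 24650 + 31093/759) = 5 - 1*(-31862909/2530) = 5 + 31862909/2530 = 31875559/2530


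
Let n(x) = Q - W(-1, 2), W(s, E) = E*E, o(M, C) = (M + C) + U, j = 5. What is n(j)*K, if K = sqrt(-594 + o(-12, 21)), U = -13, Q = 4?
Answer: 0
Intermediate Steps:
o(M, C) = -13 + C + M (o(M, C) = (M + C) - 13 = (C + M) - 13 = -13 + C + M)
K = I*sqrt(598) (K = sqrt(-594 + (-13 + 21 - 12)) = sqrt(-594 - 4) = sqrt(-598) = I*sqrt(598) ≈ 24.454*I)
W(s, E) = E**2
n(x) = 0 (n(x) = 4 - 1*2**2 = 4 - 1*4 = 4 - 4 = 0)
n(j)*K = 0*(I*sqrt(598)) = 0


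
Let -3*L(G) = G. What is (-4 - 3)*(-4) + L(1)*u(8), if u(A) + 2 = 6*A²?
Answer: -298/3 ≈ -99.333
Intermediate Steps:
L(G) = -G/3
u(A) = -2 + 6*A²
(-4 - 3)*(-4) + L(1)*u(8) = (-4 - 3)*(-4) + (-⅓*1)*(-2 + 6*8²) = -7*(-4) - (-2 + 6*64)/3 = 28 - (-2 + 384)/3 = 28 - ⅓*382 = 28 - 382/3 = -298/3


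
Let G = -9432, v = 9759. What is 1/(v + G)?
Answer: 1/327 ≈ 0.0030581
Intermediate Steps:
1/(v + G) = 1/(9759 - 9432) = 1/327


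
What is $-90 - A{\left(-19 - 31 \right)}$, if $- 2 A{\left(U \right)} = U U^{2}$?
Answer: $-62590$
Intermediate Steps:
$A{\left(U \right)} = - \frac{U^{3}}{2}$ ($A{\left(U \right)} = - \frac{U U^{2}}{2} = - \frac{U^{3}}{2}$)
$-90 - A{\left(-19 - 31 \right)} = -90 - - \frac{\left(-19 - 31\right)^{3}}{2} = -90 - - \frac{\left(-50\right)^{3}}{2} = -90 - \left(- \frac{1}{2}\right) \left(-125000\right) = -90 - 62500 = -62590$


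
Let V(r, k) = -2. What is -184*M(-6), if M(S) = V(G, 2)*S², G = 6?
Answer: 13248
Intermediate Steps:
M(S) = -2*S²
-184*M(-6) = -(-368)*(-6)² = -(-368)*36 = -184*(-72) = 13248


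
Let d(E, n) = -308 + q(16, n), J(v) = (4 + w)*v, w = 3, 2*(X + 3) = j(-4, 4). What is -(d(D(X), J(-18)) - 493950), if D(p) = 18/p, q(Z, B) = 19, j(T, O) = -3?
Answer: 494239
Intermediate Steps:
X = -9/2 (X = -3 + (½)*(-3) = -3 - 3/2 = -9/2 ≈ -4.5000)
J(v) = 7*v (J(v) = (4 + 3)*v = 7*v)
d(E, n) = -289 (d(E, n) = -308 + 19 = -289)
-(d(D(X), J(-18)) - 493950) = -(-289 - 493950) = -1*(-494239) = 494239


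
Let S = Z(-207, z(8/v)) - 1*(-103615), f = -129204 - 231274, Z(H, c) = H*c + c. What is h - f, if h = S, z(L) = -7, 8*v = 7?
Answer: 465535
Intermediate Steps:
v = 7/8 (v = (⅛)*7 = 7/8 ≈ 0.87500)
Z(H, c) = c + H*c
f = -360478
S = 105057 (S = -7*(1 - 207) - 1*(-103615) = -7*(-206) + 103615 = 1442 + 103615 = 105057)
h = 105057
h - f = 105057 - 1*(-360478) = 105057 + 360478 = 465535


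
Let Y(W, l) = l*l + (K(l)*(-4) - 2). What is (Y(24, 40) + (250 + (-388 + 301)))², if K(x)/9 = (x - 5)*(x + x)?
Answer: 9808723521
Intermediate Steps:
K(x) = 18*x*(-5 + x) (K(x) = 9*((x - 5)*(x + x)) = 9*((-5 + x)*(2*x)) = 9*(2*x*(-5 + x)) = 18*x*(-5 + x))
Y(W, l) = -2 + l² - 72*l*(-5 + l) (Y(W, l) = l*l + ((18*l*(-5 + l))*(-4) - 2) = l² + (-72*l*(-5 + l) - 2) = l² + (-2 - 72*l*(-5 + l)) = -2 + l² - 72*l*(-5 + l))
(Y(24, 40) + (250 + (-388 + 301)))² = ((-2 - 71*40² + 360*40) + (250 + (-388 + 301)))² = ((-2 - 71*1600 + 14400) + (250 - 87))² = ((-2 - 113600 + 14400) + 163)² = (-99202 + 163)² = (-99039)² = 9808723521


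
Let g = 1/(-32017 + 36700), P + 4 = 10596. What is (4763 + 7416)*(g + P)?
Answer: 604106862323/4683 ≈ 1.2900e+8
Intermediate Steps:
P = 10592 (P = -4 + 10596 = 10592)
g = 1/4683 ≈ 0.00021354
(4763 + 7416)*(g + P) = (4763 + 7416)*(1/4683 + 10592) = 12179*(49602337/4683) = 604106862323/4683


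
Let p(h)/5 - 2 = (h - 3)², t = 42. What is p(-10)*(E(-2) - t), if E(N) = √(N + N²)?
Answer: -35910 + 855*√2 ≈ -34701.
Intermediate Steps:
p(h) = 10 + 5*(-3 + h)² (p(h) = 10 + 5*(h - 3)² = 10 + 5*(-3 + h)²)
p(-10)*(E(-2) - t) = (10 + 5*(-3 - 10)²)*(√(-2*(1 - 2)) - 1*42) = (10 + 5*(-13)²)*(√(-2*(-1)) - 42) = (10 + 5*169)*(√2 - 42) = (10 + 845)*(-42 + √2) = 855*(-42 + √2) = -35910 + 855*√2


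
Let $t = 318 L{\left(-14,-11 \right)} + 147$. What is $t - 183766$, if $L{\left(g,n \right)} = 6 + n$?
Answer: $-185209$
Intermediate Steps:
$t = -1443$ ($t = 318 \left(6 - 11\right) + 147 = 318 \left(-5\right) + 147 = -1590 + 147 = -1443$)
$t - 183766 = -1443 - 183766 = -185209$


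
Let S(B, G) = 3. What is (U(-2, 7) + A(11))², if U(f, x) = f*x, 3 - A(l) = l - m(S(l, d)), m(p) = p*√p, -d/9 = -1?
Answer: 511 - 132*√3 ≈ 282.37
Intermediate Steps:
d = 9 (d = -9*(-1) = 9)
m(p) = p^(3/2)
A(l) = 3 - l + 3*√3 (A(l) = 3 - (l - 3^(3/2)) = 3 - (l - 3*√3) = 3 + (-l + 3*√3) = 3 - l + 3*√3)
(U(-2, 7) + A(11))² = (-2*7 + (3 - 1*11 + 3*√3))² = (-14 + (3 - 11 + 3*√3))² = (-14 + (-8 + 3*√3))² = (-22 + 3*√3)²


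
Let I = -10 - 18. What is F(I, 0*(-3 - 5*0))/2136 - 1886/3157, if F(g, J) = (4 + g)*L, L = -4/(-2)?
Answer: -4248/6853 ≈ -0.61987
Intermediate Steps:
L = 2 (L = -4*(-½) = 2)
I = -28
F(g, J) = 8 + 2*g (F(g, J) = (4 + g)*2 = 8 + 2*g)
F(I, 0*(-3 - 5*0))/2136 - 1886/3157 = (8 + 2*(-28))/2136 - 1886/3157 = (8 - 56)*(1/2136) - 1886*1/3157 = -48*1/2136 - 46/77 = -2/89 - 46/77 = -4248/6853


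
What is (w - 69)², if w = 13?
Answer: 3136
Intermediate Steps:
(w - 69)² = (13 - 69)² = (-56)² = 3136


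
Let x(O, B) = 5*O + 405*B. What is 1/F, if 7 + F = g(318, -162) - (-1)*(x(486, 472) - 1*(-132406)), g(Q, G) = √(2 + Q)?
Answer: 325989/106268827801 - 8*√5/106268827801 ≈ 3.0674e-6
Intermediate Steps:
F = 325989 + 8*√5 (F = -7 + (√(2 + 318) - (-1)*((5*486 + 405*472) - 1*(-132406))) = -7 + (√320 - (-1)*((2430 + 191160) + 132406)) = -7 + (8*√5 - (-1)*(193590 + 132406)) = -7 + (8*√5 - (-1)*325996) = -7 + (8*√5 - 1*(-325996)) = -7 + (8*√5 + 325996) = -7 + (325996 + 8*√5) = 325989 + 8*√5 ≈ 3.2601e+5)
1/F = 1/(325989 + 8*√5)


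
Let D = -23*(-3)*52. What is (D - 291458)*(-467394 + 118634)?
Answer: 100397541200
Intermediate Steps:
D = 3588 (D = 69*52 = 3588)
(D - 291458)*(-467394 + 118634) = (3588 - 291458)*(-467394 + 118634) = -287870*(-348760) = 100397541200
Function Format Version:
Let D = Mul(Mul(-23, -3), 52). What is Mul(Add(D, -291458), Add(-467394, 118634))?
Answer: 100397541200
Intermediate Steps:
D = 3588 (D = Mul(69, 52) = 3588)
Mul(Add(D, -291458), Add(-467394, 118634)) = Mul(Add(3588, -291458), Add(-467394, 118634)) = Mul(-287870, -348760) = 100397541200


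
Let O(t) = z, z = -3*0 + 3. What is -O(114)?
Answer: -3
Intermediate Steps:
z = 3 (z = 0 + 3 = 3)
O(t) = 3
-O(114) = -1*3 = -3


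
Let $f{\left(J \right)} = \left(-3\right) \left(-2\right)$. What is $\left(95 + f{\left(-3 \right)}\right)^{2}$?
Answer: $10201$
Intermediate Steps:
$f{\left(J \right)} = 6$
$\left(95 + f{\left(-3 \right)}\right)^{2} = \left(95 + 6\right)^{2} = 101^{2} = 10201$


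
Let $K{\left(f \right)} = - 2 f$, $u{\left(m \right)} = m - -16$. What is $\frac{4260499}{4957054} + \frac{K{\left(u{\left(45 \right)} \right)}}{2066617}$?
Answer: $\frac{8804214901295}{10244332066318} \approx 0.85942$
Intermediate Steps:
$u{\left(m \right)} = 16 + m$ ($u{\left(m \right)} = m + 16 = 16 + m$)
$\frac{4260499}{4957054} + \frac{K{\left(u{\left(45 \right)} \right)}}{2066617} = \frac{4260499}{4957054} + \frac{\left(-2\right) \left(16 + 45\right)}{2066617} = 4260499 \cdot \frac{1}{4957054} + \left(-2\right) 61 \cdot \frac{1}{2066617} = \frac{4260499}{4957054} - \frac{122}{2066617} = \frac{8804214901295}{10244332066318}$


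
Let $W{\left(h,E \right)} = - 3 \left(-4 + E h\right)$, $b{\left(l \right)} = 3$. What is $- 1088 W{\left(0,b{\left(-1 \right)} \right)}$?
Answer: $-13056$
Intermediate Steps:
$W{\left(h,E \right)} = 12 - 3 E h$
$- 1088 W{\left(0,b{\left(-1 \right)} \right)} = - 1088 \left(12 - 9 \cdot 0\right) = - 1088 \left(12 + 0\right) = \left(-1088\right) 12 = -13056$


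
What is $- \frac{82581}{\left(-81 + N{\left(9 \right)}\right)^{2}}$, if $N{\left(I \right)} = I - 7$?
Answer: $- \frac{82581}{6241} \approx -13.232$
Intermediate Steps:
$N{\left(I \right)} = -7 + I$ ($N{\left(I \right)} = I - 7 = -7 + I$)
$- \frac{82581}{\left(-81 + N{\left(9 \right)}\right)^{2}} = - \frac{82581}{\left(-81 + \left(-7 + 9\right)\right)^{2}} = - \frac{82581}{\left(-81 + 2\right)^{2}} = - \frac{82581}{\left(-79\right)^{2}} = - \frac{82581}{6241}$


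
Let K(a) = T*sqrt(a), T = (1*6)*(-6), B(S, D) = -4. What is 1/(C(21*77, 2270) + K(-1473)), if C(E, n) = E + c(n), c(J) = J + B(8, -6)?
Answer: 3883/16986697 + 36*I*sqrt(1473)/16986697 ≈ 0.00022859 + 8.1338e-5*I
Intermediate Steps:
c(J) = -4 + J (c(J) = J - 4 = -4 + J)
T = -36 (T = 6*(-6) = -36)
C(E, n) = -4 + E + n (C(E, n) = E + (-4 + n) = -4 + E + n)
K(a) = -36*sqrt(a)
1/(C(21*77, 2270) + K(-1473)) = 1/((-4 + 21*77 + 2270) - 36*I*sqrt(1473)) = 1/((-4 + 1617 + 2270) - 36*I*sqrt(1473)) = 1/(3883 - 36*I*sqrt(1473))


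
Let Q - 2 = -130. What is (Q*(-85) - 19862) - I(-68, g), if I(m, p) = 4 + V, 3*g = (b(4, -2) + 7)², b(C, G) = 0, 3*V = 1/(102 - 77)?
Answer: -673951/75 ≈ -8986.0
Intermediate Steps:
Q = -128 (Q = 2 - 130 = -128)
V = 1/75 (V = 1/(3*(102 - 77)) = (⅓)/25 = (⅓)*(1/25) = 1/75 ≈ 0.013333)
g = 49/3 (g = (0 + 7)²/3 = (⅓)*7² = (⅓)*49 = 49/3 ≈ 16.333)
I(m, p) = 301/75 (I(m, p) = 4 + 1/75 = 301/75)
(Q*(-85) - 19862) - I(-68, g) = (-128*(-85) - 19862) - 1*301/75 = (10880 - 19862) - 301/75 = -8982 - 301/75 = -673951/75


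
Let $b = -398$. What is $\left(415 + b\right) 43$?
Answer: $731$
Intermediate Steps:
$\left(415 + b\right) 43 = \left(415 - 398\right) 43 = 17 \cdot 43 = 731$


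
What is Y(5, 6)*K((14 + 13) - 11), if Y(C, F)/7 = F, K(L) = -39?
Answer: -1638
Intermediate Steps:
Y(C, F) = 7*F
Y(5, 6)*K((14 + 13) - 11) = (7*6)*(-39) = 42*(-39) = -1638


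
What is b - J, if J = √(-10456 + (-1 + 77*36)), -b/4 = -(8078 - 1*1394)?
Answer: 26736 - I*√7685 ≈ 26736.0 - 87.664*I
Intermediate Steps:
b = 26736 (b = -(-4)*(8078 - 1*1394) = -(-4)*(8078 - 1394) = -(-4)*6684 = -4*(-6684) = 26736)
J = I*√7685 (J = √(-10456 + (-1 + 2772)) = √(-10456 + 2771) = √(-7685) = I*√7685 ≈ 87.664*I)
b - J = 26736 - I*√7685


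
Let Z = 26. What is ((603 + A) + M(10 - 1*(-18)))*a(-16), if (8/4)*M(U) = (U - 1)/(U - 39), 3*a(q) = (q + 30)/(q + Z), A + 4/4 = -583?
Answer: 2737/330 ≈ 8.2939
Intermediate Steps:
A = -584 (A = -1 - 583 = -584)
a(q) = (30 + q)/(3*(26 + q)) (a(q) = ((q + 30)/(q + 26))/3 = ((30 + q)/(26 + q))/3 = (30 + q)/(3*(26 + q)))
M(U) = (-1 + U)/(2*(-39 + U)) (M(U) = ((U - 1)/(U - 39))/2 = ((-1 + U)/(-39 + U))/2 = (-1 + U)/(2*(-39 + U)))
((603 + A) + M(10 - 1*(-18)))*a(-16) = ((603 - 584) + (-1 + (10 - 1*(-18)))/(2*(-39 + (10 - 1*(-18)))))*((30 - 16)/(3*(26 - 16))) = (19 + (-1 + (10 + 18))/(2*(-39 + (10 + 18))))*((⅓)*14/10) = (19 + (-1 + 28)/(2*(-39 + 28)))*((⅓)*(⅒)*14) = (19 + (½)*27/(-11))*(7/15) = (19 + (½)*(-1/11)*27)*(7/15) = (19 - 27/22)*(7/15) = (391/22)*(7/15) = 2737/330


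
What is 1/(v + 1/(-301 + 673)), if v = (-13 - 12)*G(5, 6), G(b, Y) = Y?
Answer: -372/55799 ≈ -0.0066668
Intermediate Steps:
v = -150 (v = (-13 - 12)*6 = -25*6 = -150)
1/(v + 1/(-301 + 673)) = 1/(-150 + 1/(-301 + 673)) = 1/(-150 + 1/372) = 1/(-55799/372) = -372/55799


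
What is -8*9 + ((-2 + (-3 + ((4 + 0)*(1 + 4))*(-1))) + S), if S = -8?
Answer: -105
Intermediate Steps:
-8*9 + ((-2 + (-3 + ((4 + 0)*(1 + 4))*(-1))) + S) = -8*9 + ((-2 + (-3 + ((4 + 0)*(1 + 4))*(-1))) - 8) = -72 + ((-2 + (-3 + (4*5)*(-1))) - 8) = -72 + ((-2 + (-3 + 20*(-1))) - 8) = -72 + ((-2 + (-3 - 20)) - 8) = -72 + ((-2 - 23) - 8) = -72 + (-25 - 8) = -72 - 33 = -105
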